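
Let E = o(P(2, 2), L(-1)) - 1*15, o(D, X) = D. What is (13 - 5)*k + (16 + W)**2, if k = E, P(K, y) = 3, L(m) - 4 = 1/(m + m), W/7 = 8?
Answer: 5088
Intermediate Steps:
W = 56 (W = 7*8 = 56)
L(m) = 4 + 1/(2*m) (L(m) = 4 + 1/(m + m) = 4 + 1/(2*m))
E = -12 (E = 3 - 1*15 = 3 - 15 = -12)
k = -12
(13 - 5)*k + (16 + W)**2 = (13 - 5)*(-12) + (16 + 56)**2 = 8*(-12) + 72**2 = -96 + 5184 = 5088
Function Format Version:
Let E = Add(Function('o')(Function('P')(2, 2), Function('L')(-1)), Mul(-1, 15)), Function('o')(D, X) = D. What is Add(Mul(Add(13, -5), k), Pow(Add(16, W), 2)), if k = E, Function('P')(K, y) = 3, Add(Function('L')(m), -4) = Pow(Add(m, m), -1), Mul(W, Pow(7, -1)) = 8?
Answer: 5088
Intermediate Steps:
W = 56 (W = Mul(7, 8) = 56)
Function('L')(m) = Add(4, Mul(Rational(1, 2), Pow(m, -1))) (Function('L')(m) = Add(4, Pow(Add(m, m), -1)) = Add(4, Pow(Mul(2, m), -1)) = Add(4, Mul(Rational(1, 2), Pow(m, -1))))
E = -12 (E = Add(3, Mul(-1, 15)) = Add(3, -15) = -12)
k = -12
Add(Mul(Add(13, -5), k), Pow(Add(16, W), 2)) = Add(Mul(Add(13, -5), -12), Pow(Add(16, 56), 2)) = Add(Mul(8, -12), Pow(72, 2)) = Add(-96, 5184) = 5088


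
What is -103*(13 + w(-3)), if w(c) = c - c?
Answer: -1339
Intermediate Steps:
w(c) = 0
-103*(13 + w(-3)) = -103*(13 + 0) = -103*13 = -1339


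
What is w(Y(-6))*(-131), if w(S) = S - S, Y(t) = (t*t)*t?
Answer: 0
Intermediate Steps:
Y(t) = t³ (Y(t) = t²*t = t³)
w(S) = 0
w(Y(-6))*(-131) = 0*(-131) = 0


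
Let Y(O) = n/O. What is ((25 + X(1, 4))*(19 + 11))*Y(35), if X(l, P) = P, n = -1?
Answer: -174/7 ≈ -24.857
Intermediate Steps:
Y(O) = -1/O
((25 + X(1, 4))*(19 + 11))*Y(35) = ((25 + 4)*(19 + 11))*(-1/35) = (29*30)*(-1*1/35) = 870*(-1/35) = -174/7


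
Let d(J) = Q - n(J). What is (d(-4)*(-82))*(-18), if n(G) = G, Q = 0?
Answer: 5904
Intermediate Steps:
d(J) = -J (d(J) = 0 - J = -J)
(d(-4)*(-82))*(-18) = (-1*(-4)*(-82))*(-18) = (4*(-82))*(-18) = -328*(-18) = 5904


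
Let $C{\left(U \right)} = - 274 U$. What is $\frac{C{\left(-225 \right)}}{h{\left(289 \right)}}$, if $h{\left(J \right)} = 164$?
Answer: $\frac{30825}{82} \approx 375.91$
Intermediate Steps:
$\frac{C{\left(-225 \right)}}{h{\left(289 \right)}} = \frac{\left(-274\right) \left(-225\right)}{164} = 61650 \cdot \frac{1}{164} = \frac{30825}{82}$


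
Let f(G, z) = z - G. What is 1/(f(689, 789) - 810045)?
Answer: -1/809945 ≈ -1.2347e-6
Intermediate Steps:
1/(f(689, 789) - 810045) = 1/((789 - 1*689) - 810045) = 1/((789 - 689) - 810045) = 1/(100 - 810045) = 1/(-809945) = -1/809945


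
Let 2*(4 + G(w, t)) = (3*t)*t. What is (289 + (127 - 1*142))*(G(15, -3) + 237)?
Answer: 67541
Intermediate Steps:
G(w, t) = -4 + 3*t²/2 (G(w, t) = -4 + ((3*t)*t)/2 = -4 + (3*t²)/2 = -4 + 3*t²/2)
(289 + (127 - 1*142))*(G(15, -3) + 237) = (289 + (127 - 1*142))*((-4 + (3/2)*(-3)²) + 237) = (289 + (127 - 142))*((-4 + (3/2)*9) + 237) = (289 - 15)*((-4 + 27/2) + 237) = 274*(19/2 + 237) = 274*(493/2) = 67541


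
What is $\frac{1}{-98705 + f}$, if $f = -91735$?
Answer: $- \frac{1}{190440} \approx -5.251 \cdot 10^{-6}$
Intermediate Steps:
$\frac{1}{-98705 + f} = \frac{1}{-98705 - 91735} = \frac{1}{-190440} = - \frac{1}{190440}$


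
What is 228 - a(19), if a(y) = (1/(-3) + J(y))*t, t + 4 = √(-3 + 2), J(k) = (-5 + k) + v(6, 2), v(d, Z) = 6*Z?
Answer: 992/3 - 77*I/3 ≈ 330.67 - 25.667*I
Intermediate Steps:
J(k) = 7 + k (J(k) = (-5 + k) + 6*2 = (-5 + k) + 12 = 7 + k)
t = -4 + I (t = -4 + √(-3 + 2) = -4 + √(-1) = -4 + I ≈ -4.0 + 1.0*I)
a(y) = (-4 + I)*(20/3 + y) (a(y) = (1/(-3) + (7 + y))*(-4 + I) = (-⅓ + (7 + y))*(-4 + I) = (20/3 + y)*(-4 + I) = (-4 + I)*(20/3 + y))
228 - a(19) = 228 - (-1)*(4 - I)*(20 + 3*19)/3 = 228 - (-1)*(4 - I)*(20 + 57)/3 = 228 - (-1)*(4 - I)*77/3 = 228 - (-308/3 + 77*I/3) = 228 + (308/3 - 77*I/3) = 992/3 - 77*I/3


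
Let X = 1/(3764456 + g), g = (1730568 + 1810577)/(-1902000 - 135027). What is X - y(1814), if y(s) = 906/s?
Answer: -3473735774355162/6955143538848469 ≈ -0.49945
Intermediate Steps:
g = -3541145/2037027 (g = 3541145/(-2037027) = 3541145*(-1/2037027) = -3541145/2037027 ≈ -1.7384)
X = 2037027/7668294971167 (X = 1/(3764456 - 3541145/2037027) = 1/(7668294971167/2037027) = 2037027/7668294971167 ≈ 2.6564e-7)
X - y(1814) = 2037027/7668294971167 - 906/1814 = 2037027/7668294971167 - 1*453/907 = 2037027/7668294971167 - 453/907 = -3473735774355162/6955143538848469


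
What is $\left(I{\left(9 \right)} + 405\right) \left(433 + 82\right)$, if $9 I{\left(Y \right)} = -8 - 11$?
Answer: $\frac{1867390}{9} \approx 2.0749 \cdot 10^{5}$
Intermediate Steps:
$I{\left(Y \right)} = - \frac{19}{9}$ ($I{\left(Y \right)} = \frac{-8 - 11}{9} = \frac{1}{9} \left(-19\right) = - \frac{19}{9}$)
$\left(I{\left(9 \right)} + 405\right) \left(433 + 82\right) = \left(- \frac{19}{9} + 405\right) \left(433 + 82\right) = \frac{3626}{9} \cdot 515 = \frac{1867390}{9}$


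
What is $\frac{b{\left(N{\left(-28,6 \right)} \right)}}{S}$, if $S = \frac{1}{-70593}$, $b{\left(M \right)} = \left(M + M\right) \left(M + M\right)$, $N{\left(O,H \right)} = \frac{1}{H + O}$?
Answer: $- \frac{70593}{121} \approx -583.41$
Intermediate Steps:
$b{\left(M \right)} = 4 M^{2}$ ($b{\left(M \right)} = 2 M 2 M = 4 M^{2}$)
$S = - \frac{1}{70593} \approx -1.4166 \cdot 10^{-5}$
$\frac{b{\left(N{\left(-28,6 \right)} \right)}}{S} = \frac{4 \left(\frac{1}{6 - 28}\right)^{2}}{- \frac{1}{70593}} = 4 \left(\frac{1}{-22}\right)^{2} \left(-70593\right) = 4 \left(- \frac{1}{22}\right)^{2} \left(-70593\right) = 4 \cdot \frac{1}{484} \left(-70593\right) = \frac{1}{121} \left(-70593\right) = - \frac{70593}{121}$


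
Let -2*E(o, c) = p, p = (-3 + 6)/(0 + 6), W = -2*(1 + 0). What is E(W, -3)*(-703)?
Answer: 703/4 ≈ 175.75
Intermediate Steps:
W = -2 (W = -2*1 = -2)
p = ½ (p = 3/6 = 3*(⅙) = ½ ≈ 0.50000)
E(o, c) = -¼ (E(o, c) = -½*½ = -¼)
E(W, -3)*(-703) = -¼*(-703) = 703/4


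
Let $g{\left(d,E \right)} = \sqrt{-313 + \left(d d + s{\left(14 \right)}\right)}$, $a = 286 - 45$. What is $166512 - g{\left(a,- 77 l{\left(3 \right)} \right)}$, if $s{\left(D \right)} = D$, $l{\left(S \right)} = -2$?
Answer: $166512 - \sqrt{57782} \approx 1.6627 \cdot 10^{5}$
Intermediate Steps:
$a = 241$ ($a = 286 - 45 = 241$)
$g{\left(d,E \right)} = \sqrt{-299 + d^{2}}$ ($g{\left(d,E \right)} = \sqrt{-313 + \left(d d + 14\right)} = \sqrt{-313 + \left(d^{2} + 14\right)} = \sqrt{-313 + \left(14 + d^{2}\right)} = \sqrt{-299 + d^{2}}$)
$166512 - g{\left(a,- 77 l{\left(3 \right)} \right)} = 166512 - \sqrt{-299 + 241^{2}} = 166512 - \sqrt{-299 + 58081} = 166512 - \sqrt{57782}$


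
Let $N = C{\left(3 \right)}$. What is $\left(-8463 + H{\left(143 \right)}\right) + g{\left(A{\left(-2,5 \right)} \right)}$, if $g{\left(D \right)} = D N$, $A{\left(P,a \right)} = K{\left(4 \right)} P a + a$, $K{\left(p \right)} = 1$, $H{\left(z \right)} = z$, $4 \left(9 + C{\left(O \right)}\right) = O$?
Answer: $- \frac{33115}{4} \approx -8278.8$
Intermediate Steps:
$C{\left(O \right)} = -9 + \frac{O}{4}$
$N = - \frac{33}{4}$ ($N = -9 + \frac{1}{4} \cdot 3 = -9 + \frac{3}{4} = - \frac{33}{4} \approx -8.25$)
$A{\left(P,a \right)} = a + P a$ ($A{\left(P,a \right)} = 1 P a + a = P a + a = a + P a$)
$g{\left(D \right)} = - \frac{33 D}{4}$ ($g{\left(D \right)} = D \left(- \frac{33}{4}\right) = - \frac{33 D}{4}$)
$\left(-8463 + H{\left(143 \right)}\right) + g{\left(A{\left(-2,5 \right)} \right)} = \left(-8463 + 143\right) - \frac{33 \cdot 5 \left(1 - 2\right)}{4} = -8320 - \frac{33 \cdot 5 \left(-1\right)}{4} = -8320 - - \frac{165}{4} = -8320 + \frac{165}{4} = - \frac{33115}{4}$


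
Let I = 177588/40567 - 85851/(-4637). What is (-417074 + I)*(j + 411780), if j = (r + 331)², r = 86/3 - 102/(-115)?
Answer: -5058940327416865183269913/22389695030475 ≈ -2.2595e+11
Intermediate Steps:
r = 10196/345 (r = 86*(⅓) - 102*(-1/115) = 86/3 + 102/115 = 10196/345 ≈ 29.554)
I = 4306193073/188109179 (I = 177588*(1/40567) - 85851*(-1/4637) = 177588/40567 + 85851/4637 = 4306193073/188109179 ≈ 22.892)
j = 15473120881/119025 (j = (10196/345 + 331)² = (124391/345)² = 15473120881/119025 ≈ 1.3000e+5)
(-417074 + I)*(j + 411780) = (-417074 + 4306193073/188109179)*(15473120881/119025 + 411780) = -78451141529173/188109179*64485235381/119025 = -5058940327416865183269913/22389695030475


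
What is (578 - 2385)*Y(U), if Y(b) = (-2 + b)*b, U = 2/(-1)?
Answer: -14456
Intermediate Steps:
U = -2 (U = 2*(-1) = -2)
Y(b) = b*(-2 + b)
(578 - 2385)*Y(U) = (578 - 2385)*(-2*(-2 - 2)) = -(-3614)*(-4) = -1807*8 = -14456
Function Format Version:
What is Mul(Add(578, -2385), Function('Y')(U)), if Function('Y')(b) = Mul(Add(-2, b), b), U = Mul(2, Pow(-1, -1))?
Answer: -14456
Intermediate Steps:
U = -2 (U = Mul(2, -1) = -2)
Function('Y')(b) = Mul(b, Add(-2, b))
Mul(Add(578, -2385), Function('Y')(U)) = Mul(Add(578, -2385), Mul(-2, Add(-2, -2))) = Mul(-1807, Mul(-2, -4)) = Mul(-1807, 8) = -14456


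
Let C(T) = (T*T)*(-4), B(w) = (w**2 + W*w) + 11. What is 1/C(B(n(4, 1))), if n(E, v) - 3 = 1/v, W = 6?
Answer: -1/10404 ≈ -9.6117e-5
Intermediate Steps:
n(E, v) = 3 + 1/v
B(w) = 11 + w**2 + 6*w (B(w) = (w**2 + 6*w) + 11 = 11 + w**2 + 6*w)
C(T) = -4*T**2 (C(T) = T**2*(-4) = -4*T**2)
1/C(B(n(4, 1))) = 1/(-4*(11 + (3 + 1/1)**2 + 6*(3 + 1/1))**2) = 1/(-4*(11 + (3 + 1)**2 + 6*(3 + 1))**2) = 1/(-4*(11 + 4**2 + 6*4)**2) = 1/(-4*(11 + 16 + 24)**2) = 1/(-4*51**2) = 1/(-4*2601) = 1/(-10404) = -1/10404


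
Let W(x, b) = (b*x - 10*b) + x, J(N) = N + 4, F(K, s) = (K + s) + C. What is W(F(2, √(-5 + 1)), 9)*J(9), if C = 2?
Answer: -650 + 260*I ≈ -650.0 + 260.0*I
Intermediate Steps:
F(K, s) = 2 + K + s (F(K, s) = (K + s) + 2 = 2 + K + s)
J(N) = 4 + N
W(x, b) = x - 10*b + b*x (W(x, b) = (-10*b + b*x) + x = x - 10*b + b*x)
W(F(2, √(-5 + 1)), 9)*J(9) = ((2 + 2 + √(-5 + 1)) - 10*9 + 9*(2 + 2 + √(-5 + 1)))*(4 + 9) = ((2 + 2 + √(-4)) - 90 + 9*(2 + 2 + √(-4)))*13 = ((2 + 2 + 2*I) - 90 + 9*(2 + 2 + 2*I))*13 = ((4 + 2*I) - 90 + 9*(4 + 2*I))*13 = ((4 + 2*I) - 90 + (36 + 18*I))*13 = (-50 + 20*I)*13 = -650 + 260*I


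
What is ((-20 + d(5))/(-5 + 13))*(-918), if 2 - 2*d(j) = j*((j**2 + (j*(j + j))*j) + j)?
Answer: 330021/4 ≈ 82505.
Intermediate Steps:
d(j) = 1 - j*(j + j**2 + 2*j**3)/2 (d(j) = 1 - j*((j**2 + (j*(j + j))*j) + j)/2 = 1 - j*((j**2 + (j*(2*j))*j) + j)/2 = 1 - j*((j**2 + (2*j**2)*j) + j)/2 = 1 - j*((j**2 + 2*j**3) + j)/2 = 1 - j*(j + j**2 + 2*j**3)/2)
((-20 + d(5))/(-5 + 13))*(-918) = ((-20 + (1 - 1*5**4 - 1/2*5**2 - 1/2*5**3))/(-5 + 13))*(-918) = ((-20 + (1 - 1*625 - 1/2*25 - 1/2*125))/8)*(-918) = ((-20 + (1 - 625 - 25/2 - 125/2))*(1/8))*(-918) = ((-20 - 699)*(1/8))*(-918) = -719*1/8*(-918) = -719/8*(-918) = 330021/4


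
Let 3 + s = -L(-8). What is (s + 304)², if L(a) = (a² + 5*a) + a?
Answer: 81225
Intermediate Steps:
L(a) = a² + 6*a
s = -19 (s = -3 - (-8)*(6 - 8) = -3 - (-8)*(-2) = -3 - 1*16 = -3 - 16 = -19)
(s + 304)² = (-19 + 304)² = 285² = 81225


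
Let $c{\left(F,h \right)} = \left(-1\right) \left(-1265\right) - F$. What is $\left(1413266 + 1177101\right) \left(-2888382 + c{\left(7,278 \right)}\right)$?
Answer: $-7478710734508$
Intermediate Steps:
$c{\left(F,h \right)} = 1265 - F$
$\left(1413266 + 1177101\right) \left(-2888382 + c{\left(7,278 \right)}\right) = \left(1413266 + 1177101\right) \left(-2888382 + \left(1265 - 7\right)\right) = 2590367 \left(-2888382 + \left(1265 - 7\right)\right) = 2590367 \left(-2888382 + 1258\right) = 2590367 \left(-2887124\right) = -7478710734508$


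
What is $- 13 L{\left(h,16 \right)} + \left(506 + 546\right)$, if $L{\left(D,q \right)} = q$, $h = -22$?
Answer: $844$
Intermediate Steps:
$- 13 L{\left(h,16 \right)} + \left(506 + 546\right) = \left(-13\right) 16 + \left(506 + 546\right) = -208 + 1052 = 844$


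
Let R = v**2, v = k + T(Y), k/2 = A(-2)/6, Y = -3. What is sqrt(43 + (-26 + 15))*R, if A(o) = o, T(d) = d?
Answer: 484*sqrt(2)/9 ≈ 76.053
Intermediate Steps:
k = -2/3 (k = 2*(-2/6) = 2*(-2*1/6) = 2*(-1/3) = -2/3 ≈ -0.66667)
v = -11/3 (v = -2/3 - 3 = -11/3 ≈ -3.6667)
R = 121/9 (R = (-11/3)**2 = 121/9 ≈ 13.444)
sqrt(43 + (-26 + 15))*R = sqrt(43 + (-26 + 15))*(121/9) = sqrt(43 - 11)*(121/9) = sqrt(32)*(121/9) = (4*sqrt(2))*(121/9) = 484*sqrt(2)/9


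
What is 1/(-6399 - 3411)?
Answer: -1/9810 ≈ -0.00010194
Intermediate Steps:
1/(-6399 - 3411) = 1/(-9810) = -1/9810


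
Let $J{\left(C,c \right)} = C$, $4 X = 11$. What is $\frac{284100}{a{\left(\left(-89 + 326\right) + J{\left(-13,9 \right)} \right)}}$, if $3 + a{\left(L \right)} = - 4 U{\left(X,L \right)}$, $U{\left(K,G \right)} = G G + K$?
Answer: $- \frac{47350}{33453} \approx -1.4154$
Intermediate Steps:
$X = \frac{11}{4}$ ($X = \frac{1}{4} \cdot 11 = \frac{11}{4} \approx 2.75$)
$U{\left(K,G \right)} = K + G^{2}$ ($U{\left(K,G \right)} = G^{2} + K = K + G^{2}$)
$a{\left(L \right)} = -14 - 4 L^{2}$ ($a{\left(L \right)} = -3 - 4 \left(\frac{11}{4} + L^{2}\right) = -3 - \left(11 + 4 L^{2}\right) = -14 - 4 L^{2}$)
$\frac{284100}{a{\left(\left(-89 + 326\right) + J{\left(-13,9 \right)} \right)}} = \frac{284100}{-14 - 4 \left(\left(-89 + 326\right) - 13\right)^{2}} = \frac{284100}{-14 - 4 \left(237 - 13\right)^{2}} = \frac{284100}{-14 - 4 \cdot 224^{2}} = \frac{284100}{-14 - 200704} = \frac{284100}{-200718} = 284100 \left(- \frac{1}{200718}\right) = - \frac{47350}{33453}$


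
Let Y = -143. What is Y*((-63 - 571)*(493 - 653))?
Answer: -14505920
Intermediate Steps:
Y*((-63 - 571)*(493 - 653)) = -143*(-63 - 571)*(493 - 653) = -(-90662)*(-160) = -143*101440 = -14505920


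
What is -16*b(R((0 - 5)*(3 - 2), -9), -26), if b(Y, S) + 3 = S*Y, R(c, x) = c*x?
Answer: 18768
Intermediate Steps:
b(Y, S) = -3 + S*Y
-16*b(R((0 - 5)*(3 - 2), -9), -26) = -16*(-3 - 26*(0 - 5)*(3 - 2)*(-9)) = -16*(-3 - 26*(-5*1)*(-9)) = -16*(-3 - (-130)*(-9)) = -16*(-3 - 26*45) = -16*(-3 - 1170) = -16*(-1173) = 18768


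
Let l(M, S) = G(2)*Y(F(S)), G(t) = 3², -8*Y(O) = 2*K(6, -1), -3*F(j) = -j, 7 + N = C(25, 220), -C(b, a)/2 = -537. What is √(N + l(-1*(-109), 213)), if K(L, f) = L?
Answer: 7*√86/2 ≈ 32.458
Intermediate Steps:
C(b, a) = 1074 (C(b, a) = -2*(-537) = 1074)
N = 1067 (N = -7 + 1074 = 1067)
F(j) = j/3 (F(j) = -(-1)*j/3 = j/3)
Y(O) = -3/2 (Y(O) = -6/4 = -⅛*12 = -3/2)
G(t) = 9
l(M, S) = -27/2 (l(M, S) = 9*(-3/2) = -27/2)
√(N + l(-1*(-109), 213)) = √(1067 - 27/2) = √(2107/2) = 7*√86/2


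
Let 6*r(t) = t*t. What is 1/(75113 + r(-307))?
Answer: 6/544927 ≈ 1.1011e-5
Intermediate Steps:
r(t) = t²/6 (r(t) = (t*t)/6 = t²/6)
1/(75113 + r(-307)) = 1/(75113 + (⅙)*(-307)²) = 1/(75113 + (⅙)*94249) = 1/(75113 + 94249/6) = 1/(544927/6) = 6/544927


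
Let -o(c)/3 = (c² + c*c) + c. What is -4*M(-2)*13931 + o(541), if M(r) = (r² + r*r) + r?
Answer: -2092053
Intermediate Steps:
M(r) = r + 2*r² (M(r) = (r² + r²) + r = 2*r² + r = r + 2*r²)
o(c) = -6*c² - 3*c (o(c) = -3*((c² + c*c) + c) = -3*((c² + c²) + c) = -3*(2*c² + c) = -3*(c + 2*c²) = -6*c² - 3*c)
-4*M(-2)*13931 + o(541) = -(-8)*(1 + 2*(-2))*13931 - 3*541*(1 + 2*541) = -(-8)*(1 - 4)*13931 - 3*541*(1 + 1082) = -(-8)*(-3)*13931 - 3*541*1083 = -4*6*13931 - 1757709 = -24*13931 - 1757709 = -334344 - 1757709 = -2092053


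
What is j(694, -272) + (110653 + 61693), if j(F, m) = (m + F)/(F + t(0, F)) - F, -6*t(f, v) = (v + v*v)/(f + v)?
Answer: 595463320/3469 ≈ 1.7165e+5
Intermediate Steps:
t(f, v) = -(v + v²)/(6*(f + v)) (t(f, v) = -(v + v*v)/(6*(f + v)) = -(v + v²)/(6*(f + v)))
j(F, m) = -F + (F + m)/(-⅙ + 5*F/6) (j(F, m) = (m + F)/(F - F*(1 + F)/(6*0 + 6*F)) - F = (F + m)/(F - F*(1 + F)/(0 + 6*F)) - F = (F + m)/(F - F*(1 + F)/(6*F)) - F = (F + m)/(F - F*1/(6*F)*(1 + F)) - F = (F + m)/(F + (-⅙ - F/6)) - F = (F + m)/(-⅙ + 5*F/6) - F = -F + (F + m)/(-⅙ + 5*F/6))
j(694, -272) + (110653 + 61693) = (-5*694² + 6*(-272) + 7*694)/(-1 + 5*694) + (110653 + 61693) = (-5*481636 - 1632 + 4858)/(-1 + 3470) + 172346 = (-2408180 - 1632 + 4858)/3469 + 172346 = (1/3469)*(-2404954) + 172346 = -2404954/3469 + 172346 = 595463320/3469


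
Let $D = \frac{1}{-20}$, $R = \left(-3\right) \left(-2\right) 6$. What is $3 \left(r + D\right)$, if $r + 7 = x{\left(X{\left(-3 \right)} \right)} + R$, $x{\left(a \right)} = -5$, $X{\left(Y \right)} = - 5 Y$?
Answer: $\frac{1437}{20} \approx 71.85$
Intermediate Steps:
$R = 36$ ($R = 6 \cdot 6 = 36$)
$D = - \frac{1}{20} \approx -0.05$
$r = 24$ ($r = -7 + \left(-5 + 36\right) = -7 + 31 = 24$)
$3 \left(r + D\right) = 3 \left(24 - \frac{1}{20}\right) = 3 \cdot \frac{479}{20} = \frac{1437}{20}$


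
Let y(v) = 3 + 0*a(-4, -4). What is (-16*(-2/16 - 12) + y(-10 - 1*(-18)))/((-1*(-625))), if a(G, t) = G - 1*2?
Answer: 197/625 ≈ 0.31520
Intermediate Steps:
a(G, t) = -2 + G (a(G, t) = G - 2 = -2 + G)
y(v) = 3 (y(v) = 3 + 0*(-2 - 4) = 3 + 0*(-6) = 3 + 0 = 3)
(-16*(-2/16 - 12) + y(-10 - 1*(-18)))/((-1*(-625))) = (-16*(-2/16 - 12) + 3)/((-1*(-625))) = (-16*(-2*1/16 - 12) + 3)/625 = (-16*(-1/8 - 12) + 3)*(1/625) = (-16*(-97/8) + 3)*(1/625) = (194 + 3)*(1/625) = 197*(1/625) = 197/625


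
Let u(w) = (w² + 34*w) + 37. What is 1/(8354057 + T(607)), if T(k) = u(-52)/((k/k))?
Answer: 1/8355030 ≈ 1.1969e-7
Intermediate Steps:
u(w) = 37 + w² + 34*w
T(k) = 973 (T(k) = (37 + (-52)² + 34*(-52))/((k/k)) = (37 + 2704 - 1768)/1 = 973*1 = 973)
1/(8354057 + T(607)) = 1/(8354057 + 973) = 1/8355030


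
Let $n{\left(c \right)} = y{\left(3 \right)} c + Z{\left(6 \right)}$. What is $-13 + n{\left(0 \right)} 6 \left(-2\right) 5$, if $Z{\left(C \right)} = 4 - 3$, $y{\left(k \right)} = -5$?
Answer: $-73$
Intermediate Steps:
$Z{\left(C \right)} = 1$ ($Z{\left(C \right)} = 4 - 3 = 1$)
$n{\left(c \right)} = 1 - 5 c$ ($n{\left(c \right)} = - 5 c + 1 = 1 - 5 c$)
$-13 + n{\left(0 \right)} 6 \left(-2\right) 5 = -13 + \left(1 - 0\right) 6 \left(-2\right) 5 = -13 + \left(1 + 0\right) \left(\left(-12\right) 5\right) = -13 + 1 \left(-60\right) = -13 - 60 = -73$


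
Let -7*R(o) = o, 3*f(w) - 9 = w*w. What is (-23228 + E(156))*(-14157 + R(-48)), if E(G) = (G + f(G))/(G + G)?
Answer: 239005605705/728 ≈ 3.2830e+8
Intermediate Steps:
f(w) = 3 + w**2/3 (f(w) = 3 + (w*w)/3 = 3 + w**2/3)
R(o) = -o/7
E(G) = (3 + G + G**2/3)/(2*G) (E(G) = (G + (3 + G**2/3))/(G + G) = (3 + G + G**2/3)/((2*G)) = (3 + G + G**2/3)*(1/(2*G)) = (3 + G + G**2/3)/(2*G))
(-23228 + E(156))*(-14157 + R(-48)) = (-23228 + (1/6)*(9 + 156**2 + 3*156)/156)*(-14157 - 1/7*(-48)) = (-23228 + (1/6)*(1/156)*(9 + 24336 + 468))*(-14157 + 48/7) = (-23228 + (1/6)*(1/156)*24813)*(-99051/7) = (-23228 + 2757/104)*(-99051/7) = -2412955/104*(-99051/7) = 239005605705/728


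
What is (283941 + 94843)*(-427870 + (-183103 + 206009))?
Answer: -153393883776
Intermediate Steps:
(283941 + 94843)*(-427870 + (-183103 + 206009)) = 378784*(-427870 + 22906) = 378784*(-404964) = -153393883776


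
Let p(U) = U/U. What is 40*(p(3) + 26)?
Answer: 1080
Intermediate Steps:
p(U) = 1
40*(p(3) + 26) = 40*(1 + 26) = 40*27 = 1080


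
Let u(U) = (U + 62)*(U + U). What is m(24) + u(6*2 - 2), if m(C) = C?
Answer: 1464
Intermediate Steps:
u(U) = 2*U*(62 + U) (u(U) = (62 + U)*(2*U) = 2*U*(62 + U))
m(24) + u(6*2 - 2) = 24 + 2*(6*2 - 2)*(62 + (6*2 - 2)) = 24 + 2*(12 - 2)*(62 + (12 - 2)) = 24 + 2*10*(62 + 10) = 24 + 2*10*72 = 24 + 1440 = 1464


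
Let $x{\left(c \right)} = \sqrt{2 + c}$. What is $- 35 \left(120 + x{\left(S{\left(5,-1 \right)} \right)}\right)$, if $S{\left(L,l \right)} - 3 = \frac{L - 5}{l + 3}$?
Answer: $-4200 - 35 \sqrt{5} \approx -4278.3$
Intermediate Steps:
$S{\left(L,l \right)} = 3 + \frac{-5 + L}{3 + l}$ ($S{\left(L,l \right)} = 3 + \frac{L - 5}{l + 3} = 3 + \frac{-5 + L}{3 + l}$)
$- 35 \left(120 + x{\left(S{\left(5,-1 \right)} \right)}\right) = - 35 \left(120 + \sqrt{2 + \frac{4 + 5 + 3 \left(-1\right)}{3 - 1}}\right) = - 35 \left(120 + \sqrt{2 + \frac{4 + 5 - 3}{2}}\right) = - 35 \left(120 + \sqrt{2 + \frac{1}{2} \cdot 6}\right) = - 35 \left(120 + \sqrt{2 + 3}\right) = - 35 \left(120 + \sqrt{5}\right) = -4200 - 35 \sqrt{5}$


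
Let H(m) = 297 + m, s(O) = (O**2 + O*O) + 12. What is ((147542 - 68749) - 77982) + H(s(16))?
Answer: 1632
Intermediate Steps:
s(O) = 12 + 2*O**2 (s(O) = (O**2 + O**2) + 12 = 2*O**2 + 12 = 12 + 2*O**2)
((147542 - 68749) - 77982) + H(s(16)) = ((147542 - 68749) - 77982) + (297 + (12 + 2*16**2)) = (78793 - 77982) + (297 + (12 + 2*256)) = 811 + (297 + (12 + 512)) = 811 + (297 + 524) = 811 + 821 = 1632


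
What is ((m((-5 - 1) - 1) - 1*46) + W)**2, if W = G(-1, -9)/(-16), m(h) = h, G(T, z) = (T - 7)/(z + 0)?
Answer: 912025/324 ≈ 2814.9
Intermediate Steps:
G(T, z) = (-7 + T)/z
W = -1/18 (W = ((-7 - 1)/(-9))/(-16) = -1/9*(-8)*(-1/16) = (8/9)*(-1/16) = -1/18 ≈ -0.055556)
((m((-5 - 1) - 1) - 1*46) + W)**2 = ((((-5 - 1) - 1) - 1*46) - 1/18)**2 = (((-6 - 1) - 46) - 1/18)**2 = ((-7 - 46) - 1/18)**2 = (-53 - 1/18)**2 = (-955/18)**2 = 912025/324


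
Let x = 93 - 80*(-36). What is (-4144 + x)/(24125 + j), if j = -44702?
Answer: 1171/20577 ≈ 0.056908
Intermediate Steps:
x = 2973 (x = 93 + 2880 = 2973)
(-4144 + x)/(24125 + j) = (-4144 + 2973)/(24125 - 44702) = -1171/(-20577) = -1171*(-1/20577) = 1171/20577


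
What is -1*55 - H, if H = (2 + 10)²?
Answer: -199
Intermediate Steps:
H = 144 (H = 12² = 144)
-1*55 - H = -1*55 - 1*144 = -55 - 144 = -199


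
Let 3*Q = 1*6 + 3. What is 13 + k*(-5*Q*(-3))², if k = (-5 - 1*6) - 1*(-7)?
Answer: -8087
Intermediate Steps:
Q = 3 (Q = (1*6 + 3)/3 = (6 + 3)/3 = (⅓)*9 = 3)
k = -4 (k = (-5 - 6) + 7 = -11 + 7 = -4)
13 + k*(-5*Q*(-3))² = 13 - 4*(-5*3*(-3))² = 13 - 4*(-15*(-3))² = 13 - 4*45² = 13 - 4*2025 = 13 - 8100 = -8087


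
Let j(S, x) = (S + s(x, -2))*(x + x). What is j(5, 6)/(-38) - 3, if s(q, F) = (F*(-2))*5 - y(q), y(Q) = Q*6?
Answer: 9/19 ≈ 0.47368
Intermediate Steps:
y(Q) = 6*Q
s(q, F) = -10*F - 6*q (s(q, F) = (F*(-2))*5 - 6*q = -2*F*5 - 6*q = -10*F - 6*q)
j(S, x) = 2*x*(20 + S - 6*x) (j(S, x) = (S + (-10*(-2) - 6*x))*(x + x) = (S + (20 - 6*x))*(2*x) = (20 + S - 6*x)*(2*x) = 2*x*(20 + S - 6*x))
j(5, 6)/(-38) - 3 = (2*6*(20 + 5 - 6*6))/(-38) - 3 = (2*6*(20 + 5 - 36))*(-1/38) - 3 = (2*6*(-11))*(-1/38) - 3 = -132*(-1/38) - 3 = 66/19 - 3 = 9/19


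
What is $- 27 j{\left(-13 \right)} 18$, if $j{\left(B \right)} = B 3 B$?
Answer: $-246402$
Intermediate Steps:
$j{\left(B \right)} = 3 B^{2}$ ($j{\left(B \right)} = 3 B B = 3 B^{2}$)
$- 27 j{\left(-13 \right)} 18 = - 27 \cdot 3 \left(-13\right)^{2} \cdot 18 = - 27 \cdot 3 \cdot 169 \cdot 18 = \left(-27\right) 507 \cdot 18 = \left(-13689\right) 18 = -246402$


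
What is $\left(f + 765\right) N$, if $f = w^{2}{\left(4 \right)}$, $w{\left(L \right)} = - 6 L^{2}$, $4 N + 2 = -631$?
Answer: $- \frac{6317973}{4} \approx -1.5795 \cdot 10^{6}$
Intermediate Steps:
$N = - \frac{633}{4}$ ($N = - \frac{1}{2} + \frac{1}{4} \left(-631\right) = - \frac{1}{2} - \frac{631}{4} = - \frac{633}{4} \approx -158.25$)
$f = 9216$ ($f = \left(- 6 \cdot 4^{2}\right)^{2} = \left(\left(-6\right) 16\right)^{2} = \left(-96\right)^{2} = 9216$)
$\left(f + 765\right) N = \left(9216 + 765\right) \left(- \frac{633}{4}\right) = 9981 \left(- \frac{633}{4}\right) = - \frac{6317973}{4}$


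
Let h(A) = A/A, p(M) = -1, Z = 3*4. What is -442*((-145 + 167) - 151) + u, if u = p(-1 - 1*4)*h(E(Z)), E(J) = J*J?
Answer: 57017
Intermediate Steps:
Z = 12
E(J) = J²
h(A) = 1
u = -1 (u = -1*1 = -1)
-442*((-145 + 167) - 151) + u = -442*((-145 + 167) - 151) - 1 = -442*(22 - 151) - 1 = -442*(-129) - 1 = 57018 - 1 = 57017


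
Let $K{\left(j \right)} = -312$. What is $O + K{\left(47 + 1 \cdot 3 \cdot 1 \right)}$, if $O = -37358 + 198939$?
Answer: $161269$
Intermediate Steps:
$O = 161581$
$O + K{\left(47 + 1 \cdot 3 \cdot 1 \right)} = 161581 - 312 = 161269$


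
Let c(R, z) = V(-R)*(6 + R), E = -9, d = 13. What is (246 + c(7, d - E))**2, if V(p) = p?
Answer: 24025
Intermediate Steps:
c(R, z) = -R*(6 + R) (c(R, z) = (-R)*(6 + R) = -R*(6 + R))
(246 + c(7, d - E))**2 = (246 - 1*7*(6 + 7))**2 = (246 - 1*7*13)**2 = (246 - 91)**2 = 155**2 = 24025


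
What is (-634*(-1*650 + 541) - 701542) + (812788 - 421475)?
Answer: -241123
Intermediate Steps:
(-634*(-1*650 + 541) - 701542) + (812788 - 421475) = (-634*(-650 + 541) - 701542) + 391313 = (-634*(-109) - 701542) + 391313 = (69106 - 701542) + 391313 = -632436 + 391313 = -241123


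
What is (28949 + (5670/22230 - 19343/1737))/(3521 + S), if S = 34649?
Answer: 12415581721/16376418630 ≈ 0.75814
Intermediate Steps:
(28949 + (5670/22230 - 19343/1737))/(3521 + S) = (28949 + (5670/22230 - 19343/1737))/(3521 + 34649) = (28949 + (5670*(1/22230) - 19343*1/1737))/38170 = (28949 + (63/247 - 19343/1737))*(1/38170) = (28949 - 4668290/429039)*(1/38170) = (12415581721/429039)*(1/38170) = 12415581721/16376418630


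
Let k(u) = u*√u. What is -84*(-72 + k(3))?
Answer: 6048 - 252*√3 ≈ 5611.5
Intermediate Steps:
k(u) = u^(3/2)
-84*(-72 + k(3)) = -84*(-72 + 3^(3/2)) = -84*(-72 + 3*√3) = 6048 - 252*√3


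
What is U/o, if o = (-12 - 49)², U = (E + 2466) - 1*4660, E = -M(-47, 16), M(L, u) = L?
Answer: -2147/3721 ≈ -0.57700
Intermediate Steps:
E = 47 (E = -1*(-47) = 47)
U = -2147 (U = (47 + 2466) - 1*4660 = 2513 - 4660 = -2147)
o = 3721 (o = (-61)² = 3721)
U/o = -2147/3721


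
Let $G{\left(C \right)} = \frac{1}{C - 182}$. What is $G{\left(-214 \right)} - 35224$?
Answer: $- \frac{13948705}{396} \approx -35224.0$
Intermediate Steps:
$G{\left(C \right)} = \frac{1}{-182 + C}$
$G{\left(-214 \right)} - 35224 = \frac{1}{-182 - 214} - 35224 = \frac{1}{-396} - 35224 = - \frac{1}{396} - 35224 = - \frac{13948705}{396}$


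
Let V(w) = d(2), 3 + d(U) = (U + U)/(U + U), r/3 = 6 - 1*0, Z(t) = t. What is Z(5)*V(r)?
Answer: -10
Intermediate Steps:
r = 18 (r = 3*(6 - 1*0) = 3*(6 + 0) = 3*6 = 18)
d(U) = -2 (d(U) = -3 + (U + U)/(U + U) = -3 + (2*U)/((2*U)) = -3 + (2*U)*(1/(2*U)) = -3 + 1 = -2)
V(w) = -2
Z(5)*V(r) = 5*(-2) = -10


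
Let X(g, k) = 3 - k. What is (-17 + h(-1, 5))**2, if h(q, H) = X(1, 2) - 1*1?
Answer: 289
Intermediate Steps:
h(q, H) = 0 (h(q, H) = (3 - 1*2) - 1*1 = (3 - 2) - 1 = 1 - 1 = 0)
(-17 + h(-1, 5))**2 = (-17 + 0)**2 = (-17)**2 = 289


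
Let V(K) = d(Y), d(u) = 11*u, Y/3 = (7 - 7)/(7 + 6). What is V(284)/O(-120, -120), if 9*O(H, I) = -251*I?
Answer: 0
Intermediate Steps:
Y = 0 (Y = 3*((7 - 7)/(7 + 6)) = 3*(0/13) = 3*(0*(1/13)) = 3*0 = 0)
O(H, I) = -251*I/9 (O(H, I) = (-251*I)/9 = -251*I/9)
V(K) = 0 (V(K) = 11*0 = 0)
V(284)/O(-120, -120) = 0/((-251/9*(-120))) = 0/(10040/3) = 0*(3/10040) = 0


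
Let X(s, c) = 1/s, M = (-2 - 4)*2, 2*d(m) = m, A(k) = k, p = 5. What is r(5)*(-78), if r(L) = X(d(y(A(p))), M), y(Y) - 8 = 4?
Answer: -13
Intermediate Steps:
y(Y) = 12 (y(Y) = 8 + 4 = 12)
d(m) = m/2
M = -12 (M = -6*2 = -12)
r(L) = ⅙ (r(L) = 1/((½)*12) = 1/6 = ⅙)
r(5)*(-78) = (⅙)*(-78) = -13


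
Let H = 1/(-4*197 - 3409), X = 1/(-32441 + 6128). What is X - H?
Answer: 7372/36811887 ≈ 0.00020026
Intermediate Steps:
X = -1/26313 (X = 1/(-26313) = -1/26313 ≈ -3.8004e-5)
H = -1/4197 (H = 1/(-788 - 3409) = 1/(-4197) = -1/4197 ≈ -0.00023827)
X - H = -1/26313 - 1*(-1/4197) = -1/26313 + 1/4197 = 7372/36811887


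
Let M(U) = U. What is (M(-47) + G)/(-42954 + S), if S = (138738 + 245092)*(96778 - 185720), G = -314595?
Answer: 157321/17069325407 ≈ 9.2166e-6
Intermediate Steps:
S = -34138607860 (S = 383830*(-88942) = -34138607860)
(M(-47) + G)/(-42954 + S) = (-47 - 314595)/(-42954 - 34138607860) = -314642/(-34138650814) = -314642*(-1/34138650814) = 157321/17069325407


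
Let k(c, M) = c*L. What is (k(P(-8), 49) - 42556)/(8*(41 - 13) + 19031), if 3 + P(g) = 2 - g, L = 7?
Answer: -42507/19255 ≈ -2.2076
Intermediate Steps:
P(g) = -1 - g (P(g) = -3 + (2 - g) = -1 - g)
k(c, M) = 7*c (k(c, M) = c*7 = 7*c)
(k(P(-8), 49) - 42556)/(8*(41 - 13) + 19031) = (7*(-1 - 1*(-8)) - 42556)/(8*(41 - 13) + 19031) = (7*(-1 + 8) - 42556)/(8*28 + 19031) = (7*7 - 42556)/(224 + 19031) = (49 - 42556)/19255 = -42507*1/19255 = -42507/19255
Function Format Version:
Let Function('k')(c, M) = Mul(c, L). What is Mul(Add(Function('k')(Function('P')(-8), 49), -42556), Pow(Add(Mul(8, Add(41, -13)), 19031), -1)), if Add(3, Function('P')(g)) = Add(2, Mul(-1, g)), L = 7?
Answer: Rational(-42507, 19255) ≈ -2.2076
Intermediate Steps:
Function('P')(g) = Add(-1, Mul(-1, g)) (Function('P')(g) = Add(-3, Add(2, Mul(-1, g))) = Add(-1, Mul(-1, g)))
Function('k')(c, M) = Mul(7, c) (Function('k')(c, M) = Mul(c, 7) = Mul(7, c))
Mul(Add(Function('k')(Function('P')(-8), 49), -42556), Pow(Add(Mul(8, Add(41, -13)), 19031), -1)) = Mul(Add(Mul(7, Add(-1, Mul(-1, -8))), -42556), Pow(Add(Mul(8, Add(41, -13)), 19031), -1)) = Mul(Add(Mul(7, Add(-1, 8)), -42556), Pow(Add(Mul(8, 28), 19031), -1)) = Mul(Add(Mul(7, 7), -42556), Pow(Add(224, 19031), -1)) = Mul(Add(49, -42556), Pow(19255, -1)) = Mul(-42507, Rational(1, 19255)) = Rational(-42507, 19255)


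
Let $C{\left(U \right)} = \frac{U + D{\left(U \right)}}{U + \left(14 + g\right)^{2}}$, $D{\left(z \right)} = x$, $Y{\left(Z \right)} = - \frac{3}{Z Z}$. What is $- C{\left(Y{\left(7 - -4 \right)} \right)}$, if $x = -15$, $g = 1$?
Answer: $\frac{303}{4537} \approx 0.066784$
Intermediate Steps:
$Y{\left(Z \right)} = - \frac{3}{Z^{2}}$
$D{\left(z \right)} = -15$
$C{\left(U \right)} = \frac{-15 + U}{225 + U}$ ($C{\left(U \right)} = \frac{U - 15}{U + \left(14 + 1\right)^{2}} = \frac{-15 + U}{U + 15^{2}} = \frac{-15 + U}{U + 225} = \frac{-15 + U}{225 + U}$)
$- C{\left(Y{\left(7 - -4 \right)} \right)} = - \frac{-15 - \frac{3}{\left(7 - -4\right)^{2}}}{225 - \frac{3}{\left(7 - -4\right)^{2}}} = - \frac{-15 - \frac{3}{\left(7 + 4\right)^{2}}}{225 - \frac{3}{\left(7 + 4\right)^{2}}} = - \frac{-15 - \frac{3}{121}}{225 - \frac{3}{121}} = - \frac{-1818}{\frac{27222}{121} \cdot 121} = - \frac{121 \left(-1818\right)}{27222 \cdot 121} = \left(-1\right) \left(- \frac{303}{4537}\right) = \frac{303}{4537}$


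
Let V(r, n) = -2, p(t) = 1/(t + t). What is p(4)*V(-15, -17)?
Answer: -¼ ≈ -0.25000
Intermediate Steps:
p(t) = 1/(2*t)
p(4)*V(-15, -17) = ((½)/4)*(-2) = ((½)*(¼))*(-2) = (⅛)*(-2) = -¼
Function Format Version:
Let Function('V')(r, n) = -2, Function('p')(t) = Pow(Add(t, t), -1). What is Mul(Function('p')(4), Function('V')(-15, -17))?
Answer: Rational(-1, 4) ≈ -0.25000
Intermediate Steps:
Function('p')(t) = Mul(Rational(1, 2), Pow(t, -1)) (Function('p')(t) = Pow(Mul(2, t), -1) = Mul(Rational(1, 2), Pow(t, -1)))
Mul(Function('p')(4), Function('V')(-15, -17)) = Mul(Mul(Rational(1, 2), Pow(4, -1)), -2) = Mul(Mul(Rational(1, 2), Rational(1, 4)), -2) = Mul(Rational(1, 8), -2) = Rational(-1, 4)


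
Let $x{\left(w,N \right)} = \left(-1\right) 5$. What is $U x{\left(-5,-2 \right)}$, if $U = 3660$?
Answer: $-18300$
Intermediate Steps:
$x{\left(w,N \right)} = -5$
$U x{\left(-5,-2 \right)} = 3660 \left(-5\right) = -18300$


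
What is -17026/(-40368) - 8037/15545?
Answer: -29884223/313760280 ≈ -0.095245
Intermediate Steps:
-17026/(-40368) - 8037/15545 = -17026*(-1/40368) - 8037*1/15545 = 8513/20184 - 8037/15545 = -29884223/313760280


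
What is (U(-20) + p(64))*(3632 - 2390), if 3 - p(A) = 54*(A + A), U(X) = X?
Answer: -8605818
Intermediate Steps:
p(A) = 3 - 108*A (p(A) = 3 - 54*(A + A) = 3 - 54*2*A = 3 - 108*A)
(U(-20) + p(64))*(3632 - 2390) = (-20 + (3 - 108*64))*(3632 - 2390) = (-20 + (3 - 6912))*1242 = (-20 - 6909)*1242 = -6929*1242 = -8605818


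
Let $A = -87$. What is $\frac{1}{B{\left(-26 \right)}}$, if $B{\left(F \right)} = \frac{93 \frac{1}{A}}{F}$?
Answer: $\frac{754}{31} \approx 24.323$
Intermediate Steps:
$B{\left(F \right)} = - \frac{31}{29 F}$ ($B{\left(F \right)} = \frac{93 \frac{1}{-87}}{F} = \frac{93 \left(- \frac{1}{87}\right)}{F} = - \frac{31}{29 F}$)
$\frac{1}{B{\left(-26 \right)}} = \frac{1}{\left(- \frac{31}{29}\right) \frac{1}{-26}} = \frac{1}{\left(- \frac{31}{29}\right) \left(- \frac{1}{26}\right)} = \frac{1}{\frac{31}{754}} = \frac{754}{31}$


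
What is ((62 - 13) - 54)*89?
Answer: -445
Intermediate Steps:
((62 - 13) - 54)*89 = (49 - 54)*89 = -5*89 = -445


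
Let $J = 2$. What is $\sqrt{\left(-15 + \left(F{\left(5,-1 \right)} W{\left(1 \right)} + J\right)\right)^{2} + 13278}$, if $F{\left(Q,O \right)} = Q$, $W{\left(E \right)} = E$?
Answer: $\sqrt{13342} \approx 115.51$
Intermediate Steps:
$\sqrt{\left(-15 + \left(F{\left(5,-1 \right)} W{\left(1 \right)} + J\right)\right)^{2} + 13278} = \sqrt{\left(-15 + \left(5 \cdot 1 + 2\right)\right)^{2} + 13278} = \sqrt{\left(-15 + \left(5 + 2\right)\right)^{2} + 13278} = \sqrt{\left(-15 + 7\right)^{2} + 13278} = \sqrt{\left(-8\right)^{2} + 13278} = \sqrt{64 + 13278} = \sqrt{13342}$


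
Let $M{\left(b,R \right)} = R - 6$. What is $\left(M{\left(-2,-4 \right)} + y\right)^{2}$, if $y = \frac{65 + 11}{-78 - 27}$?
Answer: $\frac{1267876}{11025} \approx 115.0$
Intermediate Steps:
$M{\left(b,R \right)} = -6 + R$ ($M{\left(b,R \right)} = R - 6 = -6 + R$)
$y = - \frac{76}{105}$ ($y = \frac{76}{-105} = 76 \left(- \frac{1}{105}\right) = - \frac{76}{105} \approx -0.72381$)
$\left(M{\left(-2,-4 \right)} + y\right)^{2} = \left(\left(-6 - 4\right) - \frac{76}{105}\right)^{2} = \left(-10 - \frac{76}{105}\right)^{2} = \left(- \frac{1126}{105}\right)^{2} = \frac{1267876}{11025}$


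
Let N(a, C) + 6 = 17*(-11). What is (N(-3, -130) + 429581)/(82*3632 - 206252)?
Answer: 107347/22893 ≈ 4.6891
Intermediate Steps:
N(a, C) = -193 (N(a, C) = -6 + 17*(-11) = -6 - 187 = -193)
(N(-3, -130) + 429581)/(82*3632 - 206252) = (-193 + 429581)/(82*3632 - 206252) = 429388/(297824 - 206252) = 429388/91572 = 429388*(1/91572) = 107347/22893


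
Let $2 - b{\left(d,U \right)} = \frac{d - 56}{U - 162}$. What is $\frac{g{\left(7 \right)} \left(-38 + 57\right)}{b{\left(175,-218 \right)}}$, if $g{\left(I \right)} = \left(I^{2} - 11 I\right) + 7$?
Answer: $- \frac{50540}{293} \approx -172.49$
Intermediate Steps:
$g{\left(I \right)} = 7 + I^{2} - 11 I$
$b{\left(d,U \right)} = 2 - \frac{-56 + d}{-162 + U}$ ($b{\left(d,U \right)} = 2 - \frac{d - 56}{U - 162} = 2 - \frac{-56 + d}{-162 + U}$)
$\frac{g{\left(7 \right)} \left(-38 + 57\right)}{b{\left(175,-218 \right)}} = \frac{\left(7 + 7^{2} - 77\right) \left(-38 + 57\right)}{\frac{1}{-162 - 218} \left(-268 - 175 + 2 \left(-218\right)\right)} = \frac{\left(7 + 49 - 77\right) 19}{\frac{1}{-380} \left(-268 - 175 - 436\right)} = \frac{\left(-21\right) 19}{\left(- \frac{1}{380}\right) \left(-879\right)} = - \frac{399}{\frac{879}{380}} = \left(-399\right) \frac{380}{879} = - \frac{50540}{293}$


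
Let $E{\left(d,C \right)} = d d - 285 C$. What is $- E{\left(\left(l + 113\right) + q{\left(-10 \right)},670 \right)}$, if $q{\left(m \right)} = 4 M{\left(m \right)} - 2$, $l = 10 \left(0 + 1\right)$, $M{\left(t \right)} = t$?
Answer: $184389$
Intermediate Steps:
$l = 10$ ($l = 10 \cdot 1 = 10$)
$q{\left(m \right)} = -2 + 4 m$ ($q{\left(m \right)} = 4 m - 2 = -2 + 4 m$)
$E{\left(d,C \right)} = d^{2} - 285 C$
$- E{\left(\left(l + 113\right) + q{\left(-10 \right)},670 \right)} = - (\left(\left(10 + 113\right) + \left(-2 + 4 \left(-10\right)\right)\right)^{2} - 190950) = - (\left(123 - 42\right)^{2} - 190950) = - (81^{2} - 190950) = - (6561 - 190950) = \left(-1\right) \left(-184389\right) = 184389$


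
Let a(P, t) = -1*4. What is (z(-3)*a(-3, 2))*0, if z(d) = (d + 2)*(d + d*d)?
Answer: 0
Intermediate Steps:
a(P, t) = -4
z(d) = (2 + d)*(d + d²)
(z(-3)*a(-3, 2))*0 = (-3*(2 + (-3)² + 3*(-3))*(-4))*0 = (-3*(2 + 9 - 9)*(-4))*0 = (-3*2*(-4))*0 = -6*(-4)*0 = 24*0 = 0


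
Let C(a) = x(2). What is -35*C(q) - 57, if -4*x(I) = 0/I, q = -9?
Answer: -57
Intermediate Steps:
x(I) = 0 (x(I) = -0/I = -1/4*0 = 0)
C(a) = 0
-35*C(q) - 57 = -35*0 - 57 = 0 - 57 = -57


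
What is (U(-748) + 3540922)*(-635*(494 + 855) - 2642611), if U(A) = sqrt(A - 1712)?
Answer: -12390486326372 - 6998452*I*sqrt(615) ≈ -1.239e+13 - 1.7356e+8*I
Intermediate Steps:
U(A) = sqrt(-1712 + A)
(U(-748) + 3540922)*(-635*(494 + 855) - 2642611) = (sqrt(-1712 - 748) + 3540922)*(-635*(494 + 855) - 2642611) = (sqrt(-2460) + 3540922)*(-635*1349 - 2642611) = (2*I*sqrt(615) + 3540922)*(-856615 - 2642611) = (3540922 + 2*I*sqrt(615))*(-3499226) = -12390486326372 - 6998452*I*sqrt(615)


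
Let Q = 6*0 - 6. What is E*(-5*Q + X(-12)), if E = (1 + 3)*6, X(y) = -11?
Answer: 456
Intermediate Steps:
E = 24 (E = 4*6 = 24)
Q = -6 (Q = 0 - 6 = -6)
E*(-5*Q + X(-12)) = 24*(-5*(-6) - 11) = 24*(30 - 11) = 24*19 = 456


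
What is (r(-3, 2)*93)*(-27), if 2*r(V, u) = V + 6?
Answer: -7533/2 ≈ -3766.5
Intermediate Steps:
r(V, u) = 3 + V/2 (r(V, u) = (V + 6)/2 = (6 + V)/2 = 3 + V/2)
(r(-3, 2)*93)*(-27) = ((3 + (½)*(-3))*93)*(-27) = ((3 - 3/2)*93)*(-27) = ((3/2)*93)*(-27) = (279/2)*(-27) = -7533/2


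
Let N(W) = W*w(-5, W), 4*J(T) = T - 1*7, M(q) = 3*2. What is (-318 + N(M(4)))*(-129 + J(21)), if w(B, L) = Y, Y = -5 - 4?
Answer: 46686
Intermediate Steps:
M(q) = 6
J(T) = -7/4 + T/4 (J(T) = (T - 1*7)/4 = (T - 7)/4 = (-7 + T)/4 = -7/4 + T/4)
Y = -9
w(B, L) = -9
N(W) = -9*W (N(W) = W*(-9) = -9*W)
(-318 + N(M(4)))*(-129 + J(21)) = (-318 - 9*6)*(-129 + (-7/4 + (1/4)*21)) = (-318 - 54)*(-129 + (-7/4 + 21/4)) = -372*(-129 + 7/2) = -372*(-251/2) = 46686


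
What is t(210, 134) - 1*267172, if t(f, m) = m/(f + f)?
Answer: -56106053/210 ≈ -2.6717e+5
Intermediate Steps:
t(f, m) = m/(2*f) (t(f, m) = m/((2*f)) = (1/(2*f))*m = m/(2*f))
t(210, 134) - 1*267172 = (1/2)*134/210 - 1*267172 = (1/2)*134*(1/210) - 267172 = 67/210 - 267172 = -56106053/210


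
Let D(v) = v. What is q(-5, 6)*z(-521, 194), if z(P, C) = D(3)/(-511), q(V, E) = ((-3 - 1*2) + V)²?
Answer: -300/511 ≈ -0.58708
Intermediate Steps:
q(V, E) = (-5 + V)² (q(V, E) = ((-3 - 2) + V)² = (-5 + V)²)
z(P, C) = -3/511 (z(P, C) = 3/(-511) = 3*(-1/511) = -3/511)
q(-5, 6)*z(-521, 194) = (-5 - 5)²*(-3/511) = (-10)²*(-3/511) = 100*(-3/511) = -300/511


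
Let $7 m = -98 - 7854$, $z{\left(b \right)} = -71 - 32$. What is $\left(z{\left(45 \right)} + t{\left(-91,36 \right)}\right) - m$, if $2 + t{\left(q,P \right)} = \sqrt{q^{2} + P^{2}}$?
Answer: $1031 + \sqrt{9577} \approx 1128.9$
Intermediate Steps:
$z{\left(b \right)} = -103$
$m = -1136$ ($m = \frac{-98 - 7854}{7} = \frac{1}{7} \left(-7952\right) = -1136$)
$t{\left(q,P \right)} = -2 + \sqrt{P^{2} + q^{2}}$ ($t{\left(q,P \right)} = -2 + \sqrt{q^{2} + P^{2}} = -2 + \sqrt{P^{2} + q^{2}}$)
$\left(z{\left(45 \right)} + t{\left(-91,36 \right)}\right) - m = \left(-103 - \left(2 - \sqrt{36^{2} + \left(-91\right)^{2}}\right)\right) - -1136 = \left(-103 - \left(2 - \sqrt{1296 + 8281}\right)\right) + 1136 = \left(-103 - \left(2 - \sqrt{9577}\right)\right) + 1136 = \left(-105 + \sqrt{9577}\right) + 1136 = 1031 + \sqrt{9577}$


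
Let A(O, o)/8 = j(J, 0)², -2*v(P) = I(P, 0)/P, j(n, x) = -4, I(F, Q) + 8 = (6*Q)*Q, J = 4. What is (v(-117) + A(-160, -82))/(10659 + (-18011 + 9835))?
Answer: 14972/290511 ≈ 0.051537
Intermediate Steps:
I(F, Q) = -8 + 6*Q² (I(F, Q) = -8 + (6*Q)*Q = -8 + 6*Q²)
v(P) = 4/P (v(P) = -(-8 + 6*0²)/(2*P) = -(-8 + 6*0)/(2*P) = -(-8 + 0)/(2*P) = -(-4)/P = 4/P)
A(O, o) = 128 (A(O, o) = 8*(-4)² = 8*16 = 128)
(v(-117) + A(-160, -82))/(10659 + (-18011 + 9835)) = (4/(-117) + 128)/(10659 + (-18011 + 9835)) = (4*(-1/117) + 128)/(10659 - 8176) = (-4/117 + 128)/2483 = (14972/117)*(1/2483) = 14972/290511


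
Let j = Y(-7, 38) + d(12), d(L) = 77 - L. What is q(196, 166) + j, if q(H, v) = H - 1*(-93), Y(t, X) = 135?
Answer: 489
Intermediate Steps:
q(H, v) = 93 + H (q(H, v) = H + 93 = 93 + H)
j = 200 (j = 135 + (77 - 1*12) = 135 + (77 - 12) = 135 + 65 = 200)
q(196, 166) + j = (93 + 196) + 200 = 289 + 200 = 489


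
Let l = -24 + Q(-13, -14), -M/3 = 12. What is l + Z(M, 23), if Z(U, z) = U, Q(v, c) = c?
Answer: -74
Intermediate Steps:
M = -36 (M = -3*12 = -36)
l = -38 (l = -24 - 14 = -38)
l + Z(M, 23) = -38 - 36 = -74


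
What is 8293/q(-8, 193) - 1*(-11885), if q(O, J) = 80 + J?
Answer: 3252898/273 ≈ 11915.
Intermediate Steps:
8293/q(-8, 193) - 1*(-11885) = 8293/(80 + 193) - 1*(-11885) = 8293/273 + 11885 = 3252898/273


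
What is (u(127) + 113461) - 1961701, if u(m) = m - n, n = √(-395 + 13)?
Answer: -1848113 - I*√382 ≈ -1.8481e+6 - 19.545*I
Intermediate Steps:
n = I*√382 (n = √(-382) = I*√382 ≈ 19.545*I)
u(m) = m - I*√382
(u(127) + 113461) - 1961701 = ((127 - I*√382) + 113461) - 1961701 = (113588 - I*√382) - 1961701 = -1848113 - I*√382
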